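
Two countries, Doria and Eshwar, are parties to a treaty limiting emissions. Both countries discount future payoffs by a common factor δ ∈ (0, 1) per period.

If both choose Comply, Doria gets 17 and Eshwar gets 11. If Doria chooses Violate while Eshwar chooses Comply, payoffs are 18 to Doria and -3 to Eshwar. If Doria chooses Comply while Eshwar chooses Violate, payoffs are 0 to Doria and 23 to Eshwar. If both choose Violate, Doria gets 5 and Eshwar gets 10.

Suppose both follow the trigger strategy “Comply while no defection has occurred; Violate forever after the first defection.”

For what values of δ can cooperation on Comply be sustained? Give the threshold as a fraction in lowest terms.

Doria: cooperation gives 17 each period; deviation gives 18 once then 5 forever.
  17/(1−δ) ≥ 18 + 5δ/(1−δ) ⇒ δ ≥ 1/13.
Eshwar: cooperation gives 11 each period; deviation gives 23 once then 10 forever.
  δ ≥ 12/13.
Both must hold, so the binding constraint is Eshwar's: δ ≥ 12/13.

12/13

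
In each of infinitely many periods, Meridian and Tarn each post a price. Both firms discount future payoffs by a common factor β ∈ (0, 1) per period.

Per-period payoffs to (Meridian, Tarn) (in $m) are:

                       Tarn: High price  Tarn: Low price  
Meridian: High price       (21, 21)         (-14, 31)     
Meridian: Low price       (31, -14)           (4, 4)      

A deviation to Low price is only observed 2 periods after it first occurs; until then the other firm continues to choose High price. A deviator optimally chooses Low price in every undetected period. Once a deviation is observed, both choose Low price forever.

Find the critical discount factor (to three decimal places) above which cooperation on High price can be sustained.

A deviator earns 31 for 2 periods, then 4 forever; cooperating earns 21 forever. Multiplying the IC by (1−β):
21 ≥ 31(1−β^2) + 4β^2, so 27·β^2 ≥ 10 and β^2 ≥ 10/27.
β ≥ (10/27)^(1/2) ≈ 0.609.

0.609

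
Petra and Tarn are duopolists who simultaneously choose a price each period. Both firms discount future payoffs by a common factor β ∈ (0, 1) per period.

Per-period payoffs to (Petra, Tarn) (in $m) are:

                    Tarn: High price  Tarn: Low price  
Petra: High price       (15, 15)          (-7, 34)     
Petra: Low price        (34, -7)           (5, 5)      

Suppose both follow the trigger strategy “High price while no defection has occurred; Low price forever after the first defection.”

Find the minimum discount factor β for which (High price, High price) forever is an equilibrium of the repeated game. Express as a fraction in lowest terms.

19/29

One-period gain from deviating is 34 − 15 = 19. The loss is 15 − 5 = 10 in every subsequent period, with present value 10·β/(1−β).
Deviation is unprofitable when 10·β/(1−β) ≥ 19, i.e. β/(1−β) ≥ 19/10.
Equivalently β ≥ 19/(19+10) = 19/29.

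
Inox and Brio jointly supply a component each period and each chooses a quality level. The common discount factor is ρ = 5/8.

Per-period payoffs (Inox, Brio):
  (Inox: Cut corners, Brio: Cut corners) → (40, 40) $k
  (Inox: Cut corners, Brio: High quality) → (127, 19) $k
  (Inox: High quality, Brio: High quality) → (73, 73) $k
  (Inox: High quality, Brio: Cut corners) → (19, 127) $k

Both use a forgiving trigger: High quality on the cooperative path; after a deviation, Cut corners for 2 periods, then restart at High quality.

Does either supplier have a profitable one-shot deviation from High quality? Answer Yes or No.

Yes

Comparing payoff streams over the 3 periods until play realigns: cooperate → 73(1+ρ+…+ρ^2); deviate → 127 + 40(ρ+…+ρ^2).
Cooperation is sustained iff (73−40)(ρ+…+ρ^2) ≥ 127−73.
ρ+…+ρ^2 = 5/8·(1−(5/8)^2)/(1−5/8) = 1.0156, and (127−73)/(73−40) = 1.6364.
1.0156 < 1.6364, so cooperation is not sustainable.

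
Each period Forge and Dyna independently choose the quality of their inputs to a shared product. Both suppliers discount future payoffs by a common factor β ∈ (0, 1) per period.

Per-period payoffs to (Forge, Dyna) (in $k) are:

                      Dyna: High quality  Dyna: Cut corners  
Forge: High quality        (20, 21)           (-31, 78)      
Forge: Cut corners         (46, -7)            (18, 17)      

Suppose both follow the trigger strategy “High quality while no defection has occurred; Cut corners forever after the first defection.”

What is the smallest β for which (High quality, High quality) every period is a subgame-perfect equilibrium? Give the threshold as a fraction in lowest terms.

57/61

For Forge: deviation gain 46−20 = 26, per-period punishment loss 20−18 = 2. IC gives β ≥ 26/28 = 13/14.
For Dyna: gain 57, loss 4 per period, so β ≥ 57/61.
The tighter constraint is Dyna's, so cooperation needs β ≥ 57/61.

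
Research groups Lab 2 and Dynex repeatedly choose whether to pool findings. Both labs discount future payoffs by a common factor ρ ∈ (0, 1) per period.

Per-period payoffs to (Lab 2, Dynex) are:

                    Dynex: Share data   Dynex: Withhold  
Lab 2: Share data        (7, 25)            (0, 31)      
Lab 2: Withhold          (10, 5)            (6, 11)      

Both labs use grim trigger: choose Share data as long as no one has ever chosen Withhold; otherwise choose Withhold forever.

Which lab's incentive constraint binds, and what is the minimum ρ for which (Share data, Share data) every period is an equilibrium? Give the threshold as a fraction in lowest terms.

Lab 2: cooperation gives 7 each period; deviation gives 10 once then 6 forever.
  7/(1−ρ) ≥ 10 + 6ρ/(1−ρ) ⇒ ρ ≥ 3/4.
Dynex: cooperation gives 25 each period; deviation gives 31 once then 11 forever.
  ρ ≥ 6/20 = 3/10.
Both must hold, so the binding constraint is Lab 2's: ρ ≥ 3/4.

Lab 2; ρ ≥ 3/4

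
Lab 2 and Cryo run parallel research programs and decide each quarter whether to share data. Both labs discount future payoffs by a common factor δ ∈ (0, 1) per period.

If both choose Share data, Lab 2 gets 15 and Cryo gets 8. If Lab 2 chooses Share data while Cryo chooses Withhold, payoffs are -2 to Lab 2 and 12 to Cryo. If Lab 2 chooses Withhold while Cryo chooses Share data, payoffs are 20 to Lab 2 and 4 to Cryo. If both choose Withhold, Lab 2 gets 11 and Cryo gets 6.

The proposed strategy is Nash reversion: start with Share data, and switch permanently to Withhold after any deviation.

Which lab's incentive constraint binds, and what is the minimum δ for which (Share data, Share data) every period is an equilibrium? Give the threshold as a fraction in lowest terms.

Cryo; δ ≥ 2/3

For Lab 2: deviation gain 20−15 = 5, per-period punishment loss 15−11 = 4. IC gives δ ≥ 5/9.
For Cryo: gain 4, loss 2 per period, so δ ≥ 4/6 = 2/3.
The tighter constraint is Cryo's, so cooperation needs δ ≥ 2/3.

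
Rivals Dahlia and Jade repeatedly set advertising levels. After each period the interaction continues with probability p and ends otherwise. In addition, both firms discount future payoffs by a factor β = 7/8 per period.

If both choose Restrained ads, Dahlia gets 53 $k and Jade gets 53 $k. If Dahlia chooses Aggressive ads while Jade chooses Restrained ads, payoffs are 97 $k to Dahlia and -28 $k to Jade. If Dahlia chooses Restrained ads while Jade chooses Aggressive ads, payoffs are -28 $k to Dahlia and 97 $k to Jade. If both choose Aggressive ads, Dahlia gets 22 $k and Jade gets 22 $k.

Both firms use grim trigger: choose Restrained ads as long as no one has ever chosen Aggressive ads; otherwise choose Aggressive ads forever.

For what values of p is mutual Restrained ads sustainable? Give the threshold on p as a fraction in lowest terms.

Expected continuation weight on next period's payoff is β·p = 7/8·p, which plays the role of the discount factor.
Cooperation requires 7/8·p ≥ (97−53)/(97−22) = 44/75, hence p ≥ 352/525.

352/525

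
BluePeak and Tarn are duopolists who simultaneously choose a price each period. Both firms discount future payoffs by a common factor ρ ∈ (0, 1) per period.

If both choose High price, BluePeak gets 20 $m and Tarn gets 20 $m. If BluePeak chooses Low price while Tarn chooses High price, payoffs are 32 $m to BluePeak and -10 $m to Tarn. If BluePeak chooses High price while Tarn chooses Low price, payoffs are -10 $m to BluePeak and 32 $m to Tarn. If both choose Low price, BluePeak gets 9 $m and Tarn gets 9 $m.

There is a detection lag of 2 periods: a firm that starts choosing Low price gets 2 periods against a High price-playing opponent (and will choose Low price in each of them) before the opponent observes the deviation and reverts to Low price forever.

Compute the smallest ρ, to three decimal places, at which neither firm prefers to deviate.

0.722

A deviator earns 32 for 2 periods, then 9 forever; cooperating earns 20 forever. Multiplying the IC by (1−ρ):
20 ≥ 32(1−ρ^2) + 9ρ^2, so 23·ρ^2 ≥ 12 and ρ^2 ≥ 12/23.
ρ ≥ (12/23)^(1/2) ≈ 0.722.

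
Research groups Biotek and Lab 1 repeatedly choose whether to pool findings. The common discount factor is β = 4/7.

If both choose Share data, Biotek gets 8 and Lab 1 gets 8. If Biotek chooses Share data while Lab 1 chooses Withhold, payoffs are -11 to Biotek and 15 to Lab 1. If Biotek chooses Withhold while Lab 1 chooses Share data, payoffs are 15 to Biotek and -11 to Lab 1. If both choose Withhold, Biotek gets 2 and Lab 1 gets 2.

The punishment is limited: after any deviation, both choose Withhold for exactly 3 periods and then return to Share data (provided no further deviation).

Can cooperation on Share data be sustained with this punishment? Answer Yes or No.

No

IC: β+…+β^3 ≥ (15−8)/(8−2) = 7/6.
At β = 4/7: partial sum = 1.0845 < 1.1667. Cooperation not sustainable.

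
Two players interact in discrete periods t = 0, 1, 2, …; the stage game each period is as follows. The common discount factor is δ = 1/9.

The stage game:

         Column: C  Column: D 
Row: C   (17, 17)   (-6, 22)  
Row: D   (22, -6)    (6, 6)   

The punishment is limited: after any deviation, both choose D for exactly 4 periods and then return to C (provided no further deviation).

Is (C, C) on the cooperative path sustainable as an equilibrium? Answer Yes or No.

Comparing payoff streams over the 5 periods until play realigns: cooperate → 17(1+δ+…+δ^4); deviate → 22 + 6(δ+…+δ^4).
Cooperation is sustained iff (17−6)(δ+…+δ^4) ≥ 22−17.
δ+…+δ^4 = 1/9·(1−(1/9)^4)/(1−1/9) = 0.1250, and (22−17)/(17−6) = 0.4545.
0.1250 < 0.4545, so cooperation is not sustainable.

No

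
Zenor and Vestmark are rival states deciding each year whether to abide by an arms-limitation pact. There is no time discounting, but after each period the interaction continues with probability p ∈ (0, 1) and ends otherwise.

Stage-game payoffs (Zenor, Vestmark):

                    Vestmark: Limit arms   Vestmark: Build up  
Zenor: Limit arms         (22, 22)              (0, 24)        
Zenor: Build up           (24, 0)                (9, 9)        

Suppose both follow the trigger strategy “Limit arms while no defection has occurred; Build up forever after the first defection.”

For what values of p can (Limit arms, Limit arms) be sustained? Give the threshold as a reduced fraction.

With no time discounting, the continuation probability p plays the role of the discount factor.
Grim-trigger IC: 22/(1−p) ≥ 24 + 9p/(1−p) ⇒ p ≥ (24−22)/(24−9) = 2/15.

2/15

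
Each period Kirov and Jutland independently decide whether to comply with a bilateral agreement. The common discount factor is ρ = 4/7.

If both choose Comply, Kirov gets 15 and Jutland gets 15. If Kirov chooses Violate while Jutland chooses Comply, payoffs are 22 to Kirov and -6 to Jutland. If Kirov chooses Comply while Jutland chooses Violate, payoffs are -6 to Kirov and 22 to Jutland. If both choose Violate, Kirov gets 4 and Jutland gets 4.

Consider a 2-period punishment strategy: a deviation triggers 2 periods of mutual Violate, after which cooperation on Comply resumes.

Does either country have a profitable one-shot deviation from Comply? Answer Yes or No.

IC: ρ+…+ρ^2 ≥ (22−15)/(15−4) = 7/11.
At ρ = 4/7: partial sum = 0.8980 ≥ 0.6364. Cooperation sustainable.

No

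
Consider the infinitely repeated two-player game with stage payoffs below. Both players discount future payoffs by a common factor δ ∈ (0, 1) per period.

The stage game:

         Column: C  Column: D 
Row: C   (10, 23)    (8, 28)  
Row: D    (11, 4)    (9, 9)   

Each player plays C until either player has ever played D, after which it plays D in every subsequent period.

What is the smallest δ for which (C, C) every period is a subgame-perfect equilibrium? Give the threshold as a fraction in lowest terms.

1/2

For Row: deviation gain 11−10 = 1, per-period punishment loss 10−9 = 1. IC gives δ ≥ 1/2.
For Column: gain 5, loss 14 per period, so δ ≥ 5/19.
The tighter constraint is Row's, so cooperation needs δ ≥ 1/2.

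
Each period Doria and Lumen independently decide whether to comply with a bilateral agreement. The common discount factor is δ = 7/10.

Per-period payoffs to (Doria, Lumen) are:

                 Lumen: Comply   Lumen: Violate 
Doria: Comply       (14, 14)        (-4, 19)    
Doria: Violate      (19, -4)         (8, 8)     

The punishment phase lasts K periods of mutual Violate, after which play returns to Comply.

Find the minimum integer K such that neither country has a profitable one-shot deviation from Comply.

2

No profitable deviation requires (14−8)(δ+…+δ^K) ≥ 19−14, i.e. δ+…+δ^K ≥ 5/6 ≈ 0.8333.
With δ = 7/10, the partial sums are K=1: 0.7000, K=2: 1.1900.
K = 2 is the first length at which the sum reaches 0.8333.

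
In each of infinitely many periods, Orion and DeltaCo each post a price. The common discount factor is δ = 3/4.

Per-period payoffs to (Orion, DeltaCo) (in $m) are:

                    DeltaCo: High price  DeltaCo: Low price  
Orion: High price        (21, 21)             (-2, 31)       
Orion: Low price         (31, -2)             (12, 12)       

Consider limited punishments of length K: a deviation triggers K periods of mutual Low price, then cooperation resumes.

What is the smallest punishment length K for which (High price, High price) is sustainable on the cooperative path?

2

IC: δ(1−δ^K)/(1−δ) ≥ (31−21)/(21−12) = 10/9.
With δ = 3/4: need 1 − δ^K ≥ 10/9·(1−3/4)/(3/4), i.e. δ^K ≤ 0.6296.
Since (3/4)^1 = 0.7500 and (3/4)^2 = 0.5625, the smallest such K is 2.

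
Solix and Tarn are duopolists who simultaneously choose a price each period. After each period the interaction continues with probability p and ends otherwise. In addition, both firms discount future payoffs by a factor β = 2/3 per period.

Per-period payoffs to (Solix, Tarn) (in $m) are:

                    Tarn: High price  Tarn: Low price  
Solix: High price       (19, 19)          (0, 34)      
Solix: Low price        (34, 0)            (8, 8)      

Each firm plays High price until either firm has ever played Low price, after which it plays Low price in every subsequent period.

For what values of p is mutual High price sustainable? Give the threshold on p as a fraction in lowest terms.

Expected continuation weight on next period's payoff is β·p = 2/3·p, which plays the role of the discount factor.
Cooperation requires 2/3·p ≥ (34−19)/(34−8) = 15/26, hence p ≥ 45/52.

45/52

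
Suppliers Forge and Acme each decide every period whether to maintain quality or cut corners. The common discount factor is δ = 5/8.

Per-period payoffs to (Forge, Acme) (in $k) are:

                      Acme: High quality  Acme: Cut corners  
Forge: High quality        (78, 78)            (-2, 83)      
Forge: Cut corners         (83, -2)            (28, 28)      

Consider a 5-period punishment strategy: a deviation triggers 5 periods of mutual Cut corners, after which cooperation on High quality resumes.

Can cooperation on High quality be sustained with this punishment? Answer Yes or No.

A one-shot deviation gives 83 now, then 28 for 5 periods, then back to 78.
Gain from deviating: (83−78) today; loss: (78−28) in each of the next 5 periods.
No-deviation condition: (78−28)(δ+…+δ^5) ≥ 83−78, i.e. δ+…+δ^5 ≥ 1/10.
At δ = 5/8: δ+…+δ^5 = 1.5077 ≥ 0.1000.
So cooperation is sustainable.

Yes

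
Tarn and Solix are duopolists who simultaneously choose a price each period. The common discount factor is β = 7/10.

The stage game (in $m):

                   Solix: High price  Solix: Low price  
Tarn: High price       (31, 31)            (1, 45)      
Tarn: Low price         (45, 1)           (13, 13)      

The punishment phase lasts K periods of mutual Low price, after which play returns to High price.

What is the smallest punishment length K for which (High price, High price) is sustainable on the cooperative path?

IC: β(1−β^K)/(1−β) ≥ (45−31)/(31−13) = 7/9.
With β = 7/10: need 1 − β^K ≥ 7/9·(1−7/10)/(7/10), i.e. β^K ≤ 0.6667.
Since (7/10)^1 = 0.7000 and (7/10)^2 = 0.4900, the smallest such K is 2.

2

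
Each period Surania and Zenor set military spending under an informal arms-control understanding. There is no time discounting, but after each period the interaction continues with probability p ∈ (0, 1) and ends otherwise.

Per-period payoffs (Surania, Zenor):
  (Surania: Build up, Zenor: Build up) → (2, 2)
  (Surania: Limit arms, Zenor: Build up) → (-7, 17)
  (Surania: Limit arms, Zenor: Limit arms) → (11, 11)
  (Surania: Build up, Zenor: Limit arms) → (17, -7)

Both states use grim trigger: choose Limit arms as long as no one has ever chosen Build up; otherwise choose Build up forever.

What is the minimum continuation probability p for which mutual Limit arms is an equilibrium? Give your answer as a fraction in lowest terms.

With no time discounting, the continuation probability p plays the role of the discount factor.
Grim-trigger IC: 11/(1−p) ≥ 17 + 2p/(1−p) ⇒ p ≥ (17−11)/(17−2) = 2/5.

2/5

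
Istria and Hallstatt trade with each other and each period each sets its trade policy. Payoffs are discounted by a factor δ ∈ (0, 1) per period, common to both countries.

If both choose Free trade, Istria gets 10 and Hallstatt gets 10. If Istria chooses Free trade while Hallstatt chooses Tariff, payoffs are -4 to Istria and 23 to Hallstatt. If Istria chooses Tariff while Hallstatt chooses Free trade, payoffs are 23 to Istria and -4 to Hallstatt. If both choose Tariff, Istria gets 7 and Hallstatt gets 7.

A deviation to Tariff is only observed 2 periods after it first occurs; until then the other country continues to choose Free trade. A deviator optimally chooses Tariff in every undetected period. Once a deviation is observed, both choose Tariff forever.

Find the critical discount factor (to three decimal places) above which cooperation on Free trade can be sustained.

0.901

The best deviation is to choose Tariff for all 2 undetected periods, earning 23 each, then 7 forever once detected.
Deviation value: 23(1−δ^2)/(1−δ) + 7δ^2/(1−δ); cooperation value: 10/(1−δ).
IC: 10 ≥ 23(1−δ^2) + 7δ^2 = 23 − 16δ^2.
So δ^2 ≥ 13/16, giving δ ≥ (13/16)^(1/2) ≈ 0.901.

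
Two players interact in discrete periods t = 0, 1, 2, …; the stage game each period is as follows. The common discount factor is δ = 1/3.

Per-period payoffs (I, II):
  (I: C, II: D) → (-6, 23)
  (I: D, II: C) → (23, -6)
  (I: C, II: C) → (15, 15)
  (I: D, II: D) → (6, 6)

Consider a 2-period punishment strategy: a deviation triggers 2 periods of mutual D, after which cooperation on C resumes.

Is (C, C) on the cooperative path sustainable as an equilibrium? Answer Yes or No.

No

IC: δ+…+δ^2 ≥ (23−15)/(15−6) = 8/9.
At δ = 1/3: partial sum = 0.4444 < 0.8889. Cooperation not sustainable.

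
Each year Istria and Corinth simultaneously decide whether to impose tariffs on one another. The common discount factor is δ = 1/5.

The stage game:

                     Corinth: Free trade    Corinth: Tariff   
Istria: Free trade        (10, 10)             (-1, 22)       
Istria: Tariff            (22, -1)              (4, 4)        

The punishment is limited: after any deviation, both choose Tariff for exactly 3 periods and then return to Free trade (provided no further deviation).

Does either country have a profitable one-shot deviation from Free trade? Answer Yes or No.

Comparing payoff streams over the 4 periods until play realigns: cooperate → 10(1+δ+…+δ^3); deviate → 22 + 4(δ+…+δ^3).
Cooperation is sustained iff (10−4)(δ+…+δ^3) ≥ 22−10.
δ+…+δ^3 = 1/5·(1−(1/5)^3)/(1−1/5) = 0.2480, and (22−10)/(10−4) = 2.0000.
0.2480 < 2.0000, so cooperation is not sustainable.

Yes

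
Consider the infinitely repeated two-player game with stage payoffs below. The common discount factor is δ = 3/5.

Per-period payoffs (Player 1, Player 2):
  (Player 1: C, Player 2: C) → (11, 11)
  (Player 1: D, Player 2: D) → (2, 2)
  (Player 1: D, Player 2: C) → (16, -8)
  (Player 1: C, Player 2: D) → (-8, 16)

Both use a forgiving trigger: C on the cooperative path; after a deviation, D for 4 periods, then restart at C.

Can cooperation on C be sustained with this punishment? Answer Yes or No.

A one-shot deviation gives 16 now, then 2 for 4 periods, then back to 11.
Gain from deviating: (16−11) today; loss: (11−2) in each of the next 4 periods.
No-deviation condition: (11−2)(δ+…+δ^4) ≥ 16−11, i.e. δ+…+δ^4 ≥ 5/9.
At δ = 3/5: δ+…+δ^4 = 1.3056 ≥ 0.5556.
So cooperation is sustainable.

Yes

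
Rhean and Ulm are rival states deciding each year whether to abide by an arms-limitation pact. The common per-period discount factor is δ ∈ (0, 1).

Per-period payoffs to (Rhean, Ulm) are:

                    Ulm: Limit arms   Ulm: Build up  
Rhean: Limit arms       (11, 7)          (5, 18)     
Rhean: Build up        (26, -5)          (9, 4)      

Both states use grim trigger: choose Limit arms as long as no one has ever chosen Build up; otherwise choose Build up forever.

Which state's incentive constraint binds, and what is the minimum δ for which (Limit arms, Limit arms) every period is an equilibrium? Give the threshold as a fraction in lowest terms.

Rhean's threshold: (26−11)/(26−9) = 15/17.
Ulm's threshold: (18−7)/(18−4) = 11/14.
15/17 > 11/14, so Rhean binds and δ* = 15/17.

Rhean; δ ≥ 15/17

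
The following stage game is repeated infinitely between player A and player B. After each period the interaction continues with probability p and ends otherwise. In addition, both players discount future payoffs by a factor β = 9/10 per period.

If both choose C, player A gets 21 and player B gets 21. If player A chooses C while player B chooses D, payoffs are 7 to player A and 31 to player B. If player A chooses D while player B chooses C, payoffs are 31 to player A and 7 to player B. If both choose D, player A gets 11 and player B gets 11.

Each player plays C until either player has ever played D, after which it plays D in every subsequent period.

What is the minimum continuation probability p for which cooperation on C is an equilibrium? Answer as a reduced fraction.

Expected continuation weight on next period's payoff is β·p = 9/10·p, which plays the role of the discount factor.
Cooperation requires 9/10·p ≥ (31−21)/(31−11) = 1/2, hence p ≥ 5/9.

5/9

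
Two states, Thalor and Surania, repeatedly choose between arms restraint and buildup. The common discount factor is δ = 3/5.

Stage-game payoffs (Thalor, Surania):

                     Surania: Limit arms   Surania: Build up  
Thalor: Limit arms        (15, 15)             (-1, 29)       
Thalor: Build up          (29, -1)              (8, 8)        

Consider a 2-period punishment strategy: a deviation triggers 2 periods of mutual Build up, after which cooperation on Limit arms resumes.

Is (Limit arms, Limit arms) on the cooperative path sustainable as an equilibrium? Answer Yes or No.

A one-shot deviation gives 29 now, then 8 for 2 periods, then back to 15.
Gain from deviating: (29−15) today; loss: (15−8) in each of the next 2 periods.
No-deviation condition: (15−8)(δ+…+δ^2) ≥ 29−15, i.e. δ+…+δ^2 ≥ 2.
At δ = 3/5: δ+…+δ^2 = 0.9600 < 2.0000.
So cooperation is not sustainable.

No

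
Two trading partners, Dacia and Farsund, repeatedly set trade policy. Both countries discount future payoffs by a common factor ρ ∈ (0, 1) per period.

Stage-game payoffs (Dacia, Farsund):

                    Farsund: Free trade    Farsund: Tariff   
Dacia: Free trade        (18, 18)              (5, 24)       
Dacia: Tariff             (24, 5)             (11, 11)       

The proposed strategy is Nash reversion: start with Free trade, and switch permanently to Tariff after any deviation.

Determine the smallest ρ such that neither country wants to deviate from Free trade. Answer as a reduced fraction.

Cooperation forever yields 18 each period: 18/(1−ρ).
Deviating yields 24 once, then 11 forever: 24 + 11ρ/(1−ρ).
No profitable deviation requires 18/(1−ρ) ≥ 24 + 11ρ/(1−ρ).
Multiplying by (1−ρ): 18 ≥ 24(1−ρ) + 11ρ = 24 − 13ρ.
So 13ρ ≥ 6, i.e. ρ ≥ 6/13.

6/13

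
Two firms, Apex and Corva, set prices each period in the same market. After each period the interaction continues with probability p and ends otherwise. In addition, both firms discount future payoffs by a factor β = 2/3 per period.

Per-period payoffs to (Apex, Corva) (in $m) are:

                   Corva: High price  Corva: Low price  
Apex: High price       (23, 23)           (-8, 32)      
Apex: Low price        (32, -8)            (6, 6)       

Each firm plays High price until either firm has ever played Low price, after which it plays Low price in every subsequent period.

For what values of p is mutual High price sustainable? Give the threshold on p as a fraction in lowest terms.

Expected continuation weight on next period's payoff is β·p = 2/3·p, which plays the role of the discount factor.
Cooperation requires 2/3·p ≥ (32−23)/(32−6) = 9/26, hence p ≥ 27/52.

27/52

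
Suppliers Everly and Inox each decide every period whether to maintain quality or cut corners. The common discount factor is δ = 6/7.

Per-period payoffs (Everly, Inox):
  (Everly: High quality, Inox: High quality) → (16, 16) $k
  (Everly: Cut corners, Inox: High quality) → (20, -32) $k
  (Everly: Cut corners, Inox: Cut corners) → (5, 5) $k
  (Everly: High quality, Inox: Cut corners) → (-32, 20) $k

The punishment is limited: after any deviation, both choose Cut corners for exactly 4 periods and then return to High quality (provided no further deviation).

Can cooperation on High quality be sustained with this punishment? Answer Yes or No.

Yes

IC: δ+…+δ^4 ≥ (20−16)/(16−5) = 4/11.
At δ = 6/7: partial sum = 2.7613 ≥ 0.3636. Cooperation sustainable.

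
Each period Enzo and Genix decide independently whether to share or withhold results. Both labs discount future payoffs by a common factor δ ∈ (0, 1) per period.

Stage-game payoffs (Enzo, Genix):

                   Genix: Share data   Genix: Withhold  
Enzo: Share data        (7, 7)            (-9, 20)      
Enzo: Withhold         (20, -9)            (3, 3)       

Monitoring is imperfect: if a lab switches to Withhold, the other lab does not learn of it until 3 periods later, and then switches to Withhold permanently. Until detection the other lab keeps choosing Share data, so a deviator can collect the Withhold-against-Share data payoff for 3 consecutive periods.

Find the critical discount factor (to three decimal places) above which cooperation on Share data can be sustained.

A deviator earns 20 for 3 periods, then 3 forever; cooperating earns 7 forever. Multiplying the IC by (1−δ):
7 ≥ 20(1−δ^3) + 3δ^3, so 17·δ^3 ≥ 13 and δ^3 ≥ 13/17.
δ ≥ (13/17)^(1/3) ≈ 0.914.

0.914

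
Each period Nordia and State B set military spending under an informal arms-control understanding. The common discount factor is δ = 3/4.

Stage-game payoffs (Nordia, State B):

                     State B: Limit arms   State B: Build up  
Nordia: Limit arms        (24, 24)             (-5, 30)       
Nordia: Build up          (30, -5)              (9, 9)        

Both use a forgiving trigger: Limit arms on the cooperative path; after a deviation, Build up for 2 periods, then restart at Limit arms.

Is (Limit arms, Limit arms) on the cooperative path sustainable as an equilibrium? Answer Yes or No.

Comparing payoff streams over the 3 periods until play realigns: cooperate → 24(1+δ+…+δ^2); deviate → 30 + 9(δ+…+δ^2).
Cooperation is sustained iff (24−9)(δ+…+δ^2) ≥ 30−24.
δ+…+δ^2 = 3/4·(1−(3/4)^2)/(1−3/4) = 1.3125, and (30−24)/(24−9) = 0.4000.
1.3125 ≥ 0.4000, so cooperation is sustainable.

Yes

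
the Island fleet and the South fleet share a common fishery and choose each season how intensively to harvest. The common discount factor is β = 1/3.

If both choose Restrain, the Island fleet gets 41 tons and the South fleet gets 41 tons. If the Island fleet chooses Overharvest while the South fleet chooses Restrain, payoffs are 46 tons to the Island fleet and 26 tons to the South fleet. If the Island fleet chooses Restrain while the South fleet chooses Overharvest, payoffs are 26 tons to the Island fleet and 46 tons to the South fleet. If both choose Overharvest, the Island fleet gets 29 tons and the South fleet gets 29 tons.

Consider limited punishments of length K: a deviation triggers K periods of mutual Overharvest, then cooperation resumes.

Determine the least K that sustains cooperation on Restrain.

2

No profitable deviation requires (41−29)(β+…+β^K) ≥ 46−41, i.e. β+…+β^K ≥ 5/12 ≈ 0.4167.
With β = 1/3, the partial sums are K=1: 0.3333, K=2: 0.4444.
K = 2 is the first length at which the sum reaches 0.4167.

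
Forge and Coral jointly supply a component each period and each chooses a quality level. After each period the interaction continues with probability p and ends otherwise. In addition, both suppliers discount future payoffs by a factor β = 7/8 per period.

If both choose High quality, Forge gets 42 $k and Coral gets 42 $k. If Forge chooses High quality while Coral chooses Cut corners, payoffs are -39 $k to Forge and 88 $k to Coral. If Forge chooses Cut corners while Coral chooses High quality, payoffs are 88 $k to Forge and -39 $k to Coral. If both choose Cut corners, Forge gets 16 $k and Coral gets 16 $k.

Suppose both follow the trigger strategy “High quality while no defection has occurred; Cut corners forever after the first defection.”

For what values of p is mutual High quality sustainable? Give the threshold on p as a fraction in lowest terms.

Expected continuation weight on next period's payoff is β·p = 7/8·p, which plays the role of the discount factor.
Cooperation requires 7/8·p ≥ (88−42)/(88−16) = 23/36, hence p ≥ 46/63.

46/63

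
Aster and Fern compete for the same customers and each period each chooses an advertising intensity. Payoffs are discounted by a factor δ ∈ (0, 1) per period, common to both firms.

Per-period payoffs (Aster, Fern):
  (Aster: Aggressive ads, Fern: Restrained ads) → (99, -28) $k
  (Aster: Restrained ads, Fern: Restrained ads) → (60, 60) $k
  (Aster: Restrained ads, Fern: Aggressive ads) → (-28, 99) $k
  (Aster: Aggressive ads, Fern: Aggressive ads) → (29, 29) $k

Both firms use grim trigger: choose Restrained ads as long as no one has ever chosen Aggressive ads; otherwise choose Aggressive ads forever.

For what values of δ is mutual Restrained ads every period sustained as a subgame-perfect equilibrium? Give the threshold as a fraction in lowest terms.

Cooperation forever yields 60 each period: 60/(1−δ).
Deviating yields 99 once, then 29 forever: 99 + 29δ/(1−δ).
No profitable deviation requires 60/(1−δ) ≥ 99 + 29δ/(1−δ).
Multiplying by (1−δ): 60 ≥ 99(1−δ) + 29δ = 99 − 70δ.
So 70δ ≥ 39, i.e. δ ≥ 39/70.

39/70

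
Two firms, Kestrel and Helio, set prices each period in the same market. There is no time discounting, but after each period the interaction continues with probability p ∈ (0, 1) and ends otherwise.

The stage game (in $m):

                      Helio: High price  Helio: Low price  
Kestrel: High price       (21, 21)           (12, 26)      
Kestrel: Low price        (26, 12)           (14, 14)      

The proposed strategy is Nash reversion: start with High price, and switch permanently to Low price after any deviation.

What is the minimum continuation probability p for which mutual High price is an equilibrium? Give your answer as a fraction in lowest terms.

5/12

Expected cooperation value is 21 + p·21 + p²·21 + … = 21/(1−p); deviation gives 26 + p·14/(1−p).
21 ≥ 26(1−p) + 14p ⇒ 12p ≥ 5 ⇒ p ≥ 5/12.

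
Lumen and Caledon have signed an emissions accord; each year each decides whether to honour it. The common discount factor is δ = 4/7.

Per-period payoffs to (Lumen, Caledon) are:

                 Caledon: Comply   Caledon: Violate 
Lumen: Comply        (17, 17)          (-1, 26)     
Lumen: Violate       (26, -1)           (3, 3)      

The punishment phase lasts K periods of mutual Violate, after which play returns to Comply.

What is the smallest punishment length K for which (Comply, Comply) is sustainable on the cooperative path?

2

Need Σ_{k=1}^{K} δ^k ≥ (26−17)/(17−3) = 0.6429 at δ = 4/7.
At K = 1 the sum is 0.5714 < 0.6429; at K = 2 it is 0.8980 ≥ 0.6429.
So the minimum punishment length is K = 2.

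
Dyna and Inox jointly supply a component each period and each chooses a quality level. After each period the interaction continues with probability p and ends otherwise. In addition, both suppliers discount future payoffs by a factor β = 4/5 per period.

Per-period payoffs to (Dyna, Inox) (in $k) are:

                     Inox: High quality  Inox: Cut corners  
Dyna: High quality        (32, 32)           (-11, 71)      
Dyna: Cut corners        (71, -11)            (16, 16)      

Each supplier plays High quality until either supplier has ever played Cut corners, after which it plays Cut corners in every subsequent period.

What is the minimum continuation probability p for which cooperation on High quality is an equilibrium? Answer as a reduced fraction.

With continuation probability p and discount β, the effective per-period discount factor is βp.
Grim-trigger IC: βp ≥ (71−32)/(71−16) = 39/55.
So p ≥ (39/55)/(4/5) = 39/44.

39/44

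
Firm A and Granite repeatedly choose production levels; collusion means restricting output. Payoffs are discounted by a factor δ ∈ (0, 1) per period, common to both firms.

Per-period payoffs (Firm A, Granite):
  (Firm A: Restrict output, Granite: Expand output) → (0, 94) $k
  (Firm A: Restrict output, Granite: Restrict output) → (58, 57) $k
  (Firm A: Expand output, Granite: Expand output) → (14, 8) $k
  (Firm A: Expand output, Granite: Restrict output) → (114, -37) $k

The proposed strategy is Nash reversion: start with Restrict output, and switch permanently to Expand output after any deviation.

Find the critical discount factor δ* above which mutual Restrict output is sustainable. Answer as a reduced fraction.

14/25

For Firm A: deviation gain 114−58 = 56, per-period punishment loss 58−14 = 44. IC gives δ ≥ 56/100 = 14/25.
For Granite: gain 37, loss 49 per period, so δ ≥ 37/86.
The tighter constraint is Firm A's, so cooperation needs δ ≥ 14/25.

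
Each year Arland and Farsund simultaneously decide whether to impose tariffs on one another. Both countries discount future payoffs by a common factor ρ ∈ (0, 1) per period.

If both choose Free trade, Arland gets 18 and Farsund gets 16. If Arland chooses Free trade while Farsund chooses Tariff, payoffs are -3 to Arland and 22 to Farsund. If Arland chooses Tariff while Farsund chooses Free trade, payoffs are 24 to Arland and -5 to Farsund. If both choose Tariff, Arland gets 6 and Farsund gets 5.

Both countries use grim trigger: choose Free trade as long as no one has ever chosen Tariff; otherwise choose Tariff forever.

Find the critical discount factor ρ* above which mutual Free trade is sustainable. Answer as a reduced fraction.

6/17

For Arland: deviation gain 24−18 = 6, per-period punishment loss 18−6 = 12. IC gives ρ ≥ 6/18 = 1/3.
For Farsund: gain 6, loss 11 per period, so ρ ≥ 6/17.
The tighter constraint is Farsund's, so cooperation needs ρ ≥ 6/17.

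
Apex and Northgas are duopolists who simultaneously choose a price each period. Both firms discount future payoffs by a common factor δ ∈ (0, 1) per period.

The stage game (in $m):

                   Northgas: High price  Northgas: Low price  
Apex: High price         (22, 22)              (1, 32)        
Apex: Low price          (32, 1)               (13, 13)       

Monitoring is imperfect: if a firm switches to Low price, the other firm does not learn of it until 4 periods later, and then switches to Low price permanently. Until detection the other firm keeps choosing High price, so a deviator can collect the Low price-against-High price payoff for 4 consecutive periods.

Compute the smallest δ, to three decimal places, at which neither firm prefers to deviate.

0.852

A deviator earns 32 for 4 periods, then 13 forever; cooperating earns 22 forever. Multiplying the IC by (1−δ):
22 ≥ 32(1−δ^4) + 13δ^4, so 19·δ^4 ≥ 10 and δ^4 ≥ 10/19.
δ ≥ (10/19)^(1/4) ≈ 0.852.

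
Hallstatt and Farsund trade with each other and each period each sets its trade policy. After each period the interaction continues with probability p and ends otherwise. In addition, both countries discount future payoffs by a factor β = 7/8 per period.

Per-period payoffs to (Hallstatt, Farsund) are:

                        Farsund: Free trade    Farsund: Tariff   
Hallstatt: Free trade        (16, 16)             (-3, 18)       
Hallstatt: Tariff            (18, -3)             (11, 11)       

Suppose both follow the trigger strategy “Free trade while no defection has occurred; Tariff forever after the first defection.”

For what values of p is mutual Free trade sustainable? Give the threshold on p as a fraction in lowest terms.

With continuation probability p and discount β, the effective per-period discount factor is βp.
Grim-trigger IC: βp ≥ (18−16)/(18−11) = 2/7.
So p ≥ (2/7)/(7/8) = 16/49.

16/49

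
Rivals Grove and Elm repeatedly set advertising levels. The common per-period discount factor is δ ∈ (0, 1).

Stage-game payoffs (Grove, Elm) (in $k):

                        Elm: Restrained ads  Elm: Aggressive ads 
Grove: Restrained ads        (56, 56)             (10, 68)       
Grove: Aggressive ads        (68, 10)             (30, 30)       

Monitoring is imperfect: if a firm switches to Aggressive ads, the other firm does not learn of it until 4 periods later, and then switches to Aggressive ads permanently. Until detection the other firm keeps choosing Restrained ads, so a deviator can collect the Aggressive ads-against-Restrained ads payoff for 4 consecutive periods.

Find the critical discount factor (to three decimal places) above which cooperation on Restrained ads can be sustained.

The best deviation is to choose Aggressive ads for all 4 undetected periods, earning 68 each, then 30 forever once detected.
Deviation value: 68(1−δ^4)/(1−δ) + 30δ^4/(1−δ); cooperation value: 56/(1−δ).
IC: 56 ≥ 68(1−δ^4) + 30δ^4 = 68 − 38δ^4.
So δ^4 ≥ 12/38 = 6/19, giving δ ≥ (6/19)^(1/4) ≈ 0.750.

0.750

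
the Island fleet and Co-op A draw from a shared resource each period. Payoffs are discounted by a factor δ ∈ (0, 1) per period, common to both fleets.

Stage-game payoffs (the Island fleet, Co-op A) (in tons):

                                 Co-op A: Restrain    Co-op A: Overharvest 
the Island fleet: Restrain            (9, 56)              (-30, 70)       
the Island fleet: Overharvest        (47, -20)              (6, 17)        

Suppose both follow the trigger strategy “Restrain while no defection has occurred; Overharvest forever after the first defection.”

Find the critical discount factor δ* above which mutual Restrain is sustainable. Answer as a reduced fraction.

38/41

the Island fleet's threshold: (47−9)/(47−6) = 38/41.
Co-op A's threshold: (70−56)/(70−17) = 14/53.
38/41 > 14/53, so the Island fleet binds and δ* = 38/41.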